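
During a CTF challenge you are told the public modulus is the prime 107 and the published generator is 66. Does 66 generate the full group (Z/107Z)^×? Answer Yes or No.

Yes

φ(107) = 107 − 1 = 106 = 2 · 53.
An element g generates (Z/107Z)^× iff g^(106/q) ≢ 1 (mod 107) for each prime q ∈ {2, 53}.
66^53 ≡ 106 (mod 107)  [q = 2: ≢ 1 ✓]
66^2 ≡ 76 (mod 107)  [q = 53: ≢ 1 ✓]
None equal 1, so ord_107(66) = 106: 66 is a primitive root.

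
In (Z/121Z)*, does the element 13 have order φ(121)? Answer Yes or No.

Yes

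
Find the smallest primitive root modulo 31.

3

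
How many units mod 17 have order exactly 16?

8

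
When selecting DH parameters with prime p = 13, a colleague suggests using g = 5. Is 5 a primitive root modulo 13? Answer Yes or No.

φ(13) = 13 − 1 = 12 = 2^2 · 3.
An element g generates (Z/13Z)^× iff g^(12/q) ≢ 1 (mod 13) for each prime q ∈ {2, 3}.
5^6 ≡ 12 (mod 13)  [q = 2: ≢ 1 ✓]
5^4 ≡ 1 (mod 13)  [q = 3: ≡ 1 ✗]
Since 5^4 ≡ 1, the order of 5 divides 4 < 12, so 5 is not a primitive root.

No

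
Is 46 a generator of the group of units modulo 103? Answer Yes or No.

No

φ(103) = 103 − 1 = 102 = 2 · 3 · 17.
It suffices to check that the order of 46 is not a proper divisor of 102: compute 46^(102/q) for q ∈ {2, 3, 17}.
46^51 ≡ 1 (mod 103)  [q = 2: ≡ 1 ✗]
46^34 ≡ 46 (mod 103)  [q = 3: ≢ 1 ✓]
46^6 ≡ 1 (mod 103)  [q = 17: ≡ 1 ✗]
46^51 ≡ 1 shows ord(46) | 51, strictly less than φ(103); not a primitive root.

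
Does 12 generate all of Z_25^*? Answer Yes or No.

φ(25) = φ(5^2) = 5·(5−1) = 20 = 2^2 · 5.
An element g generates (Z/25Z)^× iff g^(20/q) ≢ 1 (mod 25) for each prime q ∈ {2, 5}.
12^10 ≡ 24 (mod 25)  [q = 2: ≢ 1 ✓]
12^4 ≡ 11 (mod 25)  [q = 5: ≢ 1 ✓]
All checks pass, so 12 has order 20 and is a primitive root modulo 25.

Yes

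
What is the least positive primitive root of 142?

φ(142) = φ(2)·φ(71) = 1·70 = 70 = 2 · 5 · 7.
g is a primitive root iff g^(70/q) ≢ 1 (mod 142) for each prime q ∈ {2, 5, 7}.
g = 2: gcd(2, 142) = 2 > 1, not a unit — skip.
g = 3: 3^35 ≡ 1 — hits 1, so not a primitive root.
g = 4: gcd(4, 142) = 2 > 1, not a unit — skip.
g = 5: 5^35 ≡ 1 — hits 1, so not a primitive root.
g = 6: gcd(6, 142) = 2 > 1, not a unit — skip.
g = 7: 7^35 ≡ 141; 7^14 ≡ 125; 7^10 ≡ 45 — none is 1, so 7 is a primitive root.
So 7 is the smallest generator of (Z/142Z)^×.

7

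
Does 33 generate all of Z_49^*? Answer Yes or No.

Yes

φ(49) = φ(7^2) = 7·(7−1) = 42 = 2 · 3 · 7.
An element g generates (Z/49Z)^× iff g^(42/q) ≢ 1 (mod 49) for each prime q ∈ {2, 3, 7}.
33^21 ≡ 48 (mod 49)  [q = 2: ≢ 1 ✓]
33^14 ≡ 18 (mod 49)  [q = 3: ≢ 1 ✓]
33^6 ≡ 8 (mod 49)  [q = 7: ≢ 1 ✓]
All checks pass, so 33 has order 42 and is a primitive root modulo 49.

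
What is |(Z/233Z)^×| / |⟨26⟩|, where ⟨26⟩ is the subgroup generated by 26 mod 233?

2

The order of 26 must divide φ(233) = 233 − 1 = 232 = 2^3 · 29.
Divisors of 232: 1, 2, 4, 8, 29, 58, 116, 232.
Check 26^d mod 233 for each divisor in increasing order:
26^1 ≡ 26 (mod 233)
26^2 ≡ 210 (mod 233)
26^4 ≡ 63 (mod 233)
26^8 ≡ 8 (mod 233)
26^29 ≡ 89 (mod 233)
26^58 ≡ 232 (mod 233)
26^116 ≡ 1 (mod 233) ✓
The order of 26 is 116, so the subgroup it generates has 116 elements.
The index is φ(233) / ord(26) = 232 / 116 = 2.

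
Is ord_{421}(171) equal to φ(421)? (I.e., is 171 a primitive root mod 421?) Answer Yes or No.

No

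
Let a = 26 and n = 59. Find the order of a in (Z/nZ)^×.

29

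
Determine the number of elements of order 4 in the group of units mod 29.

2

φ(29) = 29 − 1 = 28 = 2^2 · 7.
(Z/29Z)^× is cyclic (|G| = 28); a cyclic group of order m has exactly φ(d) elements of each order d | m, and none otherwise.
4 = 2^2 divides 28, and φ(4) = 2.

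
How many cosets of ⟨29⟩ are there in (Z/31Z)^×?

3

The order of 29 must divide φ(31) = 31 − 1 = 30 = 2 · 3 · 5.
Divisors of 30: 1, 2, 3, 5, 6, 10, 15, 30.
Test each divisor d:
29^1 ≡ 29
29^2 ≡ 4
29^3 ≡ 23
29^5 ≡ 30
29^6 ≡ 2
29^10 ≡ 1
Thus |⟨29⟩| = ord(29) = 10.
The index is φ(31) / ord(29) = 30 / 10 = 3.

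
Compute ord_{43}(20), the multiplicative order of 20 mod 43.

42

By Lagrange's theorem, ord_43(20) divides φ(43) = 43 − 1 = 42 = 2 · 3 · 7.
Divisors of 42: 1, 2, 3, 6, 7, 14, 21, 42.
Check 20^d mod 43 for each divisor in increasing order:
20^1 ≡ 20
20^2 ≡ 13
20^3 ≡ 2
20^6 ≡ 4
20^7 ≡ 37
20^14 ≡ 36
20^21 ≡ 42
20^42 ≡ 1
So ord_43(20) = 42.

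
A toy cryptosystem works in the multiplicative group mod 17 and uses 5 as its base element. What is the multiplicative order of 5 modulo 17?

16

ord(5) | φ(17) = 17 − 1 = 16 = 2^4.
Divisors of 16: 1, 2, 4, 8, 16.
Test each divisor d:
5^1 ≡ 5
5^2 ≡ 8
5^4 ≡ 13
5^8 ≡ 16
5^16 ≡ 1
So ord_17(5) = 16.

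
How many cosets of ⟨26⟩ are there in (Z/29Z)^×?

1

ord(26) | φ(29) = 29 − 1 = 28 = 2^2 · 7.
Divisors of 28: 1, 2, 4, 7, 14, 28.
Check 26^d mod 29 for each divisor in increasing order:
26^1 ≡ 26 (mod 29)
26^2 ≡ 9 (mod 29)
26^4 ≡ 23 (mod 29)
26^7 ≡ 17 (mod 29)
26^14 ≡ 28 (mod 29)
26^28 ≡ 1 (mod 29) ✓
Thus |⟨26⟩| = ord(26) = 28.
[(Z/29Z)^× : ⟨26⟩] = 28/28 = 1.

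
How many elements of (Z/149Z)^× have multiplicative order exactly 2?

1

φ(149) = 149 − 1 = 148 = 2^2 · 37.
Since (Z/149Z)^× is cyclic of order 148, the number of elements of order d is φ(d) when d | 148 and 0 otherwise.
2 | 148, and φ(2) = 2 − 1 = 1.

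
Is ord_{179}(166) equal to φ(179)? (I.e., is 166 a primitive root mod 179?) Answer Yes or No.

φ(179) = 179 − 1 = 178 = 2 · 89.
Test 166^(178/q) mod 179 for each prime factor q of 178:
166^89 ≡ 178 (mod 179)  [q = 2: ≢ 1 ✓]
166^2 ≡ 169 (mod 179)  [q = 89: ≢ 1 ✓]
Every test exponent gives a nontrivial residue, hence 166 generates the full group.

Yes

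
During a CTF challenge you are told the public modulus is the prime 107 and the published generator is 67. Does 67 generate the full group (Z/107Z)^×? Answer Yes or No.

φ(107) = 107 − 1 = 106 = 2 · 53.
67 is a primitive root mod 107 iff 67^(φ(107)/q) ≢ 1 for every prime q | φ(107), i.e. q ∈ {2, 53}.
67^53 ≡ 106 (mod 107)  [q = 2: ≢ 1 ✓]
67^2 ≡ 102 (mod 107)  [q = 53: ≢ 1 ✓]
Every test exponent gives a nontrivial residue, hence 67 generates the full group.

Yes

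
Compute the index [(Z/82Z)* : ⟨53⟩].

1

Since 53 ∈ (Z/82Z)^×, its order divides φ(82) = φ(2)·φ(41) = 1·40 = 40 = 2^3 · 5.
Divisors of 40: 1, 2, 4, 5, 8, 10, 20, 40.
Test each divisor d:
53^1 ≡ 53 (mod 82)
53^2 ≡ 21 (mod 82)
53^4 ≡ 31 (mod 82)
53^5 ≡ 3 (mod 82)
53^8 ≡ 59 (mod 82)
53^10 ≡ 9 (mod 82)
53^20 ≡ 81 (mod 82)
53^40 ≡ 1 (mod 82) ✓
Thus |⟨53⟩| = ord(53) = 40.
Index = |(Z/82Z)^×| / |⟨53⟩| = 40 / 40 = 1.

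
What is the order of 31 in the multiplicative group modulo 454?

226

By Lagrange's theorem, ord_454(31) divides φ(454) = φ(2)·φ(227) = 1·226 = 226 = 2 · 113.
Divisors of 226: 1, 2, 113, 226.
Check 31^d mod 454 for each divisor in increasing order:
31^1 ≡ 31 (mod 454)
31^2 ≡ 53 (mod 454)
31^113 ≡ 453 (mod 454)
31^226 ≡ 1 (mod 454) ✓
So ord_454(31) = 226.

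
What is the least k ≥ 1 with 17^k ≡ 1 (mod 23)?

The order of 17 must divide φ(23) = 23 − 1 = 22 = 2 · 11.
Divisors of 22: 1, 2, 11, 22.
Compute 17^d (mod 23) for the divisors d until we hit 1:
17^1 ≡ 17
17^2 ≡ 13
17^11 ≡ 22
17^22 ≡ 1
The smallest such exponent is 22, so the order of 17 is 22.

22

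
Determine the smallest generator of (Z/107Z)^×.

2

φ(107) = 107 − 1 = 106 = 2 · 53.
g is a primitive root iff g^(106/q) ≢ 1 (mod 107) for each prime q ∈ {2, 53}.
g = 2: 2^53 ≡ 106; 2^2 ≡ 4 — none is 1, so 2 is a primitive root.
Hence the least primitive root of 107 is 2.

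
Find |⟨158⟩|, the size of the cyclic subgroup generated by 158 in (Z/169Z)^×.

156

The order of 158 must divide φ(169) = φ(13^2) = 13·(13−1) = 156 = 2^2 · 3 · 13.
Divisors of 156: 1, 2, 3, 4, 6, 12, 13, 26, 39, 52, 78, 156.
Compute 158^d (mod 169) for the divisors d until we hit 1:
158^1 ≡ 158 (mod 169)
158^2 ≡ 121 (mod 169)
158^3 ≡ 21 (mod 169)
158^4 ≡ 107 (mod 169)
158^6 ≡ 103 (mod 169)
158^12 ≡ 131 (mod 169)
158^13 ≡ 80 (mod 169)
158^26 ≡ 147 (mod 169)
158^39 ≡ 99 (mod 169)
158^52 ≡ 146 (mod 169)
158^78 ≡ 168 (mod 169)
158^156 ≡ 1 (mod 169) ✓
Therefore the multiplicative order of 158 modulo 169 is 156.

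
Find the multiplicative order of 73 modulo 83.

82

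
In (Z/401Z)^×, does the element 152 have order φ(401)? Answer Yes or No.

Yes

φ(401) = 401 − 1 = 400 = 2^4 · 5^2.
An element g generates (Z/401Z)^× iff g^(400/q) ≢ 1 (mod 401) for each prime q ∈ {2, 5}.
152^200 ≡ 400 (mod 401)  [q = 2: ≢ 1 ✓]
152^80 ≡ 72 (mod 401)  [q = 5: ≢ 1 ✓]
Every test exponent gives a nontrivial residue, hence 152 generates the full group.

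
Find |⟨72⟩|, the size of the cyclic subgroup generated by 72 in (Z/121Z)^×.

110

ord(72) | φ(121) = φ(11^2) = 11·(11−1) = 110 = 2 · 5 · 11.
Divisors of 110: 1, 2, 5, 10, 11, 22, 55, 110.
Compute 72^d (mod 121) for the divisors d until we hit 1:
72^1 ≡ 72
72^2 ≡ 102
72^5 ≡ 98
72^10 ≡ 45
72^11 ≡ 94
72^22 ≡ 3
72^55 ≡ 120
72^110 ≡ 1
Therefore the multiplicative order of 72 modulo 121 is 110.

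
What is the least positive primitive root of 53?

φ(53) = 53 − 1 = 52 = 2^2 · 13.
g is a primitive root iff g^(52/q) ≢ 1 (mod 53) for each prime q ∈ {2, 13}.
g = 2: 2^26 ≡ 52; 2^4 ≡ 16 — none is 1, so 2 is a primitive root.
Hence the least primitive root of 53 is 2.

2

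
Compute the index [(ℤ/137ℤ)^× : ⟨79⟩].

1

The order of 79 must divide φ(137) = 137 − 1 = 136 = 2^3 · 17.
Divisors of 136: 1, 2, 4, 8, 17, 34, 68, 136.
Evaluate successive powers at the divisors of 136:
79^1 ≡ 79 (mod 137)
79^2 ≡ 76 (mod 137)
79^4 ≡ 22 (mod 137)
79^8 ≡ 73 (mod 137)
79^17 ≡ 127 (mod 137)
79^34 ≡ 100 (mod 137)
79^68 ≡ 136 (mod 137)
79^136 ≡ 1 (mod 137) ✓
So ord_137(79) = 136, hence |⟨79⟩| = 136.
Index = |(Z/137Z)^×| / |⟨79⟩| = 136 / 136 = 1.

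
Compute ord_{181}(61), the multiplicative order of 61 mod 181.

By Lagrange's theorem, ord_181(61) divides φ(181) = 181 − 1 = 180 = 2^2 · 3^2 · 5.
Divisors of 180: 1, 2, 3, 4, 5, 6, 9, 10, 12, 15, 18, 20, 30, 36, 45, 60, 90, 180.
Evaluate successive powers at the divisors of 180:
61^1 ≡ 61 (mod 181)
61^2 ≡ 101 (mod 181)
61^3 ≡ 7 (mod 181)
61^4 ≡ 65 (mod 181)
61^5 ≡ 164 (mod 181)
61^6 ≡ 49 (mod 181)
61^9 ≡ 162 (mod 181)
61^10 ≡ 108 (mod 181)
61^12 ≡ 48 (mod 181)
61^15 ≡ 155 (mod 181)
61^18 ≡ 180 (mod 181)
61^20 ≡ 80 (mod 181)
61^30 ≡ 133 (mod 181)
61^36 ≡ 1 (mod 181) ✓
Hence ord(61) = 36.

36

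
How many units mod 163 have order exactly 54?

18

φ(163) = 163 − 1 = 162 = 2 · 3^4.
Since (Z/163Z)^× is cyclic of order 162, the number of elements of order d is φ(d) when d | 162 and 0 otherwise.
54 = 2 · 3^3 divides 162, and φ(54) = 18.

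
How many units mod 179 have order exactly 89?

88

φ(179) = 179 − 1 = 178 = 2 · 89.
(Z/179Z)^× is cyclic (|G| = 178); a cyclic group of order m has exactly φ(d) elements of each order d | m, and none otherwise.
89 | 178, and φ(89) = 89 − 1 = 88.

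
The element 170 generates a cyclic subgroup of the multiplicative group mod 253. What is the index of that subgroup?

Since 170 ∈ (Z/253Z)^×, its order divides φ(253) = φ(11·23) = (11−1)·(23−1) = 10·22 = 220 = 2^2 · 5 · 11.
Divisors of 220: 1, 2, 4, 5, 10, 11, 20, 22, 44, 55, 110, 220.
Compute 170^d (mod 253) for the divisors d until we hit 1:
170^1 ≡ 170
170^2 ≡ 58
170^4 ≡ 75
170^5 ≡ 100
170^10 ≡ 133
170^11 ≡ 93
170^20 ≡ 232
170^22 ≡ 47
170^44 ≡ 185
170^55 ≡ 1
The order of 170 is 55, so the subgroup it generates has 55 elements.
Index = |(Z/253Z)^×| / |⟨170⟩| = 220 / 55 = 4.

4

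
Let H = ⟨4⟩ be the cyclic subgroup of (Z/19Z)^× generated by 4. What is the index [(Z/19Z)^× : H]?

ord(4) | φ(19) = 19 − 1 = 18 = 2 · 3^2.
Divisors of 18: 1, 2, 3, 6, 9, 18.
Evaluate successive powers at the divisors of 18:
4^1 ≡ 4 (mod 19)
4^2 ≡ 16 (mod 19)
4^3 ≡ 7 (mod 19)
4^6 ≡ 11 (mod 19)
4^9 ≡ 1 (mod 19) ✓
The order of 4 is 9, so the subgroup it generates has 9 elements.
The index is φ(19) / ord(4) = 18 / 9 = 2.

2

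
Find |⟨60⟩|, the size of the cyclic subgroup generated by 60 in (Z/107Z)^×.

106

ord(60) | φ(107) = 107 − 1 = 106 = 2 · 53.
Divisors of 106: 1, 2, 53, 106.
Evaluate successive powers at the divisors of 106:
60^1 ≡ 60 (mod 107)
60^2 ≡ 69 (mod 107)
60^53 ≡ 106 (mod 107)
60^106 ≡ 1 (mod 107) ✓
Hence ord(60) = 106.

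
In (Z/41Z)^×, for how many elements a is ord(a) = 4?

2

φ(41) = 41 − 1 = 40 = 2^3 · 5.
Since (Z/41Z)^× is cyclic of order 40, the number of elements of order d is φ(d) when d | 40 and 0 otherwise.
4 = 2^2 divides 40, and φ(4) = 2.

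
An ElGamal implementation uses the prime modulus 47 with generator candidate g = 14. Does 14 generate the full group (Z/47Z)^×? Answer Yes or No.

φ(47) = 47 − 1 = 46 = 2 · 23.
Test 14^(46/q) mod 47 for each prime factor q of 46:
14^23 ≡ 1 (mod 47)  [q = 2: ≡ 1 ✗]
14^2 ≡ 8 (mod 47)  [q = 23: ≢ 1 ✓]
Since 14^23 ≡ 1, the order of 14 divides 23 < 46, so 14 is not a primitive root.

No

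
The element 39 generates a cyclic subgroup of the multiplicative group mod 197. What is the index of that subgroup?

The order of 39 must divide φ(197) = 197 − 1 = 196 = 2^2 · 7^2.
Divisors of 196: 1, 2, 4, 7, 14, 28, 49, 98, 196.
Evaluate successive powers at the divisors of 196:
39^1 ≡ 39 (mod 197)
39^2 ≡ 142 (mod 197)
39^4 ≡ 70 (mod 197)
39^7 ≡ 161 (mod 197)
39^14 ≡ 114 (mod 197)
39^28 ≡ 191 (mod 197)
39^49 ≡ 196 (mod 197)
39^98 ≡ 1 (mod 197) ✓
So ord_197(39) = 98, hence |⟨39⟩| = 98.
[(Z/197Z)^× : ⟨39⟩] = 196/98 = 2.

2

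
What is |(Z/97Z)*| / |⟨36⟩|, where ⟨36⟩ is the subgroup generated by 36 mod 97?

16

By Lagrange's theorem, ord_97(36) divides φ(97) = 97 − 1 = 96 = 2^5 · 3.
Divisors of 96: 1, 2, 3, 4, 6, 8, 12, 16, 24, 32, 48, 96.
Check 36^d mod 97 for each divisor in increasing order:
36^1 ≡ 36 (mod 97)
36^2 ≡ 35 (mod 97)
36^3 ≡ 96 (mod 97)
36^4 ≡ 61 (mod 97)
36^6 ≡ 1 (mod 97) ✓
The order of 36 is 6, so the subgroup it generates has 6 elements.
Index = |(Z/97Z)^×| / |⟨36⟩| = 96 / 6 = 16.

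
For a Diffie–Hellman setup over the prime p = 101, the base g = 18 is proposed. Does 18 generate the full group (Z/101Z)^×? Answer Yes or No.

Yes

φ(101) = 101 − 1 = 100 = 2^2 · 5^2.
Test 18^(100/q) mod 101 for each prime factor q of 100:
18^50 ≡ 100 (mod 101)  [q = 2: ≢ 1 ✓]
18^20 ≡ 84 (mod 101)  [q = 5: ≢ 1 ✓]
Every test exponent gives a nontrivial residue, hence 18 generates the full group.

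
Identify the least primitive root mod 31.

3

φ(31) = 31 − 1 = 30 = 2 · 3 · 5.
Test candidates g = 2, 3, … against the prime factors q ∈ {2, 3, 5} of φ(31): g is a generator iff g^(30/q) ≢ 1 for every such q.
g = 2: 2^15 ≡ 1 — hits 1, so not a primitive root.
g = 3: 3^15 ≡ 30; 3^10 ≡ 25; 3^6 ≡ 16 — none is 1, so 3 is a primitive root.
The smallest primitive root modulo 31 is 3.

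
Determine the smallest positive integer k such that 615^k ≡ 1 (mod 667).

154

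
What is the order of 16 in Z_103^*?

Since 16 ∈ (Z/103Z)^×, its order divides φ(103) = 103 − 1 = 102 = 2 · 3 · 17.
Divisors of 102: 1, 2, 3, 6, 17, 34, 51, 102.
Test each divisor d:
16^1 ≡ 16 (mod 103)
16^2 ≡ 50 (mod 103)
16^3 ≡ 79 (mod 103)
16^6 ≡ 61 (mod 103)
16^17 ≡ 56 (mod 103)
16^34 ≡ 46 (mod 103)
16^51 ≡ 1 (mod 103) ✓
Hence ord(16) = 51.

51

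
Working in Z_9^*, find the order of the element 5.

6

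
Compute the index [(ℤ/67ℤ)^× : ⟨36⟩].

2

By Lagrange's theorem, ord_67(36) divides φ(67) = 67 − 1 = 66 = 2 · 3 · 11.
Divisors of 66: 1, 2, 3, 6, 11, 22, 33, 66.
Evaluate successive powers at the divisors of 66:
36^1 ≡ 36
36^2 ≡ 23
36^3 ≡ 24
36^6 ≡ 40
36^11 ≡ 37
36^22 ≡ 29
36^33 ≡ 1
The order of 36 is 33, so the subgroup it generates has 33 elements.
[(Z/67Z)^× : ⟨36⟩] = 66/33 = 2.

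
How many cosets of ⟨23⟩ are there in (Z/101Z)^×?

Since 23 ∈ (Z/101Z)^×, its order divides φ(101) = 101 − 1 = 100 = 2^2 · 5^2.
Divisors of 100: 1, 2, 4, 5, 10, 20, 25, 50, 100.
Test each divisor d:
23^1 ≡ 23 (mod 101)
23^2 ≡ 24 (mod 101)
23^4 ≡ 71 (mod 101)
23^5 ≡ 17 (mod 101)
23^10 ≡ 87 (mod 101)
23^20 ≡ 95 (mod 101)
23^25 ≡ 100 (mod 101)
23^50 ≡ 1 (mod 101) ✓
Thus |⟨23⟩| = ord(23) = 50.
[(Z/101Z)^× : ⟨23⟩] = 100/50 = 2.

2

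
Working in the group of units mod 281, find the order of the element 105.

280

ord(105) | φ(281) = 281 − 1 = 280 = 2^3 · 5 · 7.
Divisors of 280: 1, 2, 4, 5, 7, 8, 10, 14, 20, 28, 35, 40, 56, 70, 140, 280.
Compute 105^d (mod 281) for the divisors d until we hit 1:
105^1 ≡ 105 (mod 281)
105^2 ≡ 66 (mod 281)
105^4 ≡ 141 (mod 281)
105^5 ≡ 193 (mod 281)
105^7 ≡ 93 (mod 281)
105^8 ≡ 211 (mod 281)
105^10 ≡ 157 (mod 281)
105^14 ≡ 219 (mod 281)
105^20 ≡ 202 (mod 281)
105^28 ≡ 191 (mod 281)
105^35 ≡ 60 (mod 281)
105^40 ≡ 59 (mod 281)
105^56 ≡ 232 (mod 281)
105^70 ≡ 228 (mod 281)
105^140 ≡ 280 (mod 281)
105^280 ≡ 1 (mod 281) ✓
The smallest such exponent is 280, so the order of 105 is 280.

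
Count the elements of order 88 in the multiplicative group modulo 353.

φ(353) = 353 − 1 = 352 = 2^5 · 11.
Since (Z/353Z)^× is cyclic of order 352, the number of elements of order d is φ(d) when d | 352 and 0 otherwise.
88 = 2^3 · 11 divides 352, and φ(88) = 40.

40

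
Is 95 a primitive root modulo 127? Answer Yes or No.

No

φ(127) = 127 − 1 = 126 = 2 · 3^2 · 7.
Test 95^(126/q) mod 127 for each prime factor q of 126:
95^63 ≡ 126 (mod 127)  [q = 2: ≢ 1 ✓]
95^42 ≡ 1 (mod 127)  [q = 3: ≡ 1 ✗]
95^18 ≡ 64 (mod 127)  [q = 7: ≢ 1 ✓]
95^42 ≡ 1 shows ord(95) | 42, strictly less than φ(127); not a primitive root.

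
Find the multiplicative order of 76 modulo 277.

46

By Lagrange's theorem, ord_277(76) divides φ(277) = 277 − 1 = 276 = 2^2 · 3 · 23.
Divisors of 276: 1, 2, 3, 4, 6, 12, 23, 46, 69, 92, 138, 276.
Check 76^d mod 277 for each divisor in increasing order:
76^1 ≡ 76 (mod 277)
76^2 ≡ 236 (mod 277)
76^3 ≡ 208 (mod 277)
76^4 ≡ 19 (mod 277)
76^6 ≡ 52 (mod 277)
76^12 ≡ 211 (mod 277)
76^23 ≡ 276 (mod 277)
76^46 ≡ 1 (mod 277) ✓
Hence ord(76) = 46.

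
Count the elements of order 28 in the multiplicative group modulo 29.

12

φ(29) = 29 − 1 = 28 = 2^2 · 7.
Since (Z/29Z)^× is cyclic of order 28, the number of elements of order d is φ(d) when d | 28 and 0 otherwise.
28 = 2^2 · 7 divides 28, and φ(28) = 12.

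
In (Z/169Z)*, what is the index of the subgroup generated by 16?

4

ord(16) | φ(169) = φ(13^2) = 13·(13−1) = 156 = 2^2 · 3 · 13.
Divisors of 156: 1, 2, 3, 4, 6, 12, 13, 26, 39, 52, 78, 156.
Check 16^d mod 169 for each divisor in increasing order:
16^1 ≡ 16 (mod 169)
16^2 ≡ 87 (mod 169)
16^3 ≡ 40 (mod 169)
16^4 ≡ 133 (mod 169)
16^6 ≡ 79 (mod 169)
16^12 ≡ 157 (mod 169)
16^13 ≡ 146 (mod 169)
16^26 ≡ 22 (mod 169)
16^39 ≡ 1 (mod 169) ✓
The order of 16 is 39, so the subgroup it generates has 39 elements.
[(Z/169Z)^× : ⟨16⟩] = 156/39 = 4.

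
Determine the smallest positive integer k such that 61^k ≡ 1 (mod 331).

22

Since 61 ∈ (Z/331Z)^×, its order divides φ(331) = 331 − 1 = 330 = 2 · 3 · 5 · 11.
Divisors of 330: 1, 2, 3, 5, 6, 10, 11, 15, 22, 30, 33, 55, 66, 110, 165, 330.
Compute 61^d (mod 331) for the divisors d until we hit 1:
61^1 ≡ 61 (mod 331)
61^2 ≡ 80 (mod 331)
61^3 ≡ 246 (mod 331)
61^5 ≡ 151 (mod 331)
61^6 ≡ 274 (mod 331)
61^10 ≡ 293 (mod 331)
61^11 ≡ 330 (mod 331)
61^15 ≡ 220 (mod 331)
61^22 ≡ 1 (mod 331) ✓
The smallest such exponent is 22, so the order of 61 is 22.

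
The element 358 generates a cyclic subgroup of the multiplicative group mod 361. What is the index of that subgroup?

2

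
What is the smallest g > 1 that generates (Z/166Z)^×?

5

φ(166) = φ(2)·φ(83) = 1·82 = 82 = 2 · 41.
g is a primitive root iff g^(82/q) ≢ 1 (mod 166) for each prime q ∈ {2, 41}.
g = 2: gcd(2, 166) = 2 > 1, not a unit — skip.
g = 3: 3^41 ≡ 1 — hits 1, so not a primitive root.
g = 4: gcd(4, 166) = 2 > 1, not a unit — skip.
g = 5: 5^41 ≡ 165; 5^2 ≡ 25 — none is 1, so 5 is a primitive root.
So 5 is the smallest generator of (Z/166Z)^×.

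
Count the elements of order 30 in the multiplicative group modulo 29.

0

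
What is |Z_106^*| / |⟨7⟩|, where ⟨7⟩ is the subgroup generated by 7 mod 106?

By Lagrange's theorem, ord_106(7) divides φ(106) = φ(2)·φ(53) = 1·52 = 52 = 2^2 · 13.
Divisors of 52: 1, 2, 4, 13, 26, 52.
Compute 7^d (mod 106) for the divisors d until we hit 1:
7^1 ≡ 7 (mod 106)
7^2 ≡ 49 (mod 106)
7^4 ≡ 69 (mod 106)
7^13 ≡ 105 (mod 106)
7^26 ≡ 1 (mod 106) ✓
So ord_106(7) = 26, hence |⟨7⟩| = 26.
[(Z/106Z)^× : ⟨7⟩] = 52/26 = 2.

2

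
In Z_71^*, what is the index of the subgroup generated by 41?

5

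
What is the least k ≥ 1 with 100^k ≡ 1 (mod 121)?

11

Since 100 ∈ (Z/121Z)^×, its order divides φ(121) = φ(11^2) = 11·(11−1) = 110 = 2 · 5 · 11.
Divisors of 110: 1, 2, 5, 10, 11, 22, 55, 110.
Check 100^d mod 121 for each divisor in increasing order:
100^1 ≡ 100
100^2 ≡ 78
100^5 ≡ 12
100^10 ≡ 23
100^11 ≡ 1
So ord_121(100) = 11.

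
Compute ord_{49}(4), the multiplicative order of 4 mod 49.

Since 4 ∈ (Z/49Z)^×, its order divides φ(49) = φ(7^2) = 7·(7−1) = 42 = 2 · 3 · 7.
Divisors of 42: 1, 2, 3, 6, 7, 14, 21, 42.
Compute 4^d (mod 49) for the divisors d until we hit 1:
4^1 ≡ 4
4^2 ≡ 16
4^3 ≡ 15
4^6 ≡ 29
4^7 ≡ 18
4^14 ≡ 30
4^21 ≡ 1
The smallest such exponent is 21, so the order of 4 is 21.

21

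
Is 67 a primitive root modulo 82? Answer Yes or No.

Yes

φ(82) = φ(2)·φ(41) = 1·40 = 40 = 2^3 · 5.
67 is a primitive root mod 82 iff 67^(φ(82)/q) ≢ 1 for every prime q | φ(82), i.e. q ∈ {2, 5}.
67^20 ≡ 81 (mod 82)  [q = 2: ≢ 1 ✓]
67^8 ≡ 59 (mod 82)  [q = 5: ≢ 1 ✓]
None equal 1, so ord_82(67) = 40: 67 is a primitive root.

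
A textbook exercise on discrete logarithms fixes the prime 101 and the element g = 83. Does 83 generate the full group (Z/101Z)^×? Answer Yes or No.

φ(101) = 101 − 1 = 100 = 2^2 · 5^2.
83 is a primitive root mod 101 iff 83^(φ(101)/q) ≢ 1 for every prime q | φ(101), i.e. q ∈ {2, 5}.
83^50 ≡ 100 (mod 101)  [q = 2: ≢ 1 ✓]
83^20 ≡ 84 (mod 101)  [q = 5: ≢ 1 ✓]
Every test exponent gives a nontrivial residue, hence 83 generates the full group.

Yes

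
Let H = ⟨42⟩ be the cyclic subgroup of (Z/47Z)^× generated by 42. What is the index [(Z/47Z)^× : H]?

2

The order of 42 must divide φ(47) = 47 − 1 = 46 = 2 · 23.
Divisors of 46: 1, 2, 23, 46.
Evaluate successive powers at the divisors of 46:
42^1 ≡ 42
42^2 ≡ 25
42^23 ≡ 1
So ord_47(42) = 23, hence |⟨42⟩| = 23.
[(Z/47Z)^× : ⟨42⟩] = 46/23 = 2.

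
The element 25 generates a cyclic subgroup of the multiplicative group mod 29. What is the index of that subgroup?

By Lagrange's theorem, ord_29(25) divides φ(29) = 29 − 1 = 28 = 2^2 · 7.
Divisors of 28: 1, 2, 4, 7, 14, 28.
Test each divisor d:
25^1 ≡ 25 (mod 29)
25^2 ≡ 16 (mod 29)
25^4 ≡ 24 (mod 29)
25^7 ≡ 1 (mod 29) ✓
The order of 25 is 7, so the subgroup it generates has 7 elements.
The index is φ(29) / ord(25) = 28 / 7 = 4.

4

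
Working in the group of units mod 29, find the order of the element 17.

The order of 17 must divide φ(29) = 29 − 1 = 28 = 2^2 · 7.
Divisors of 28: 1, 2, 4, 7, 14, 28.
Test each divisor d:
17^1 ≡ 17 (mod 29)
17^2 ≡ 28 (mod 29)
17^4 ≡ 1 (mod 29) ✓
The smallest such exponent is 4, so the order of 17 is 4.

4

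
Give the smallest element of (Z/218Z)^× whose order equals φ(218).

φ(218) = φ(2)·φ(109) = 1·108 = 108 = 2^2 · 3^3.
Test candidates g = 2, 3, … against the prime factors q ∈ {2, 3} of φ(218): g is a generator iff g^(108/q) ≢ 1 for every such q.
g = 2: gcd(2, 218) = 2 > 1, not a unit — skip.
g = 3: 3^54 ≡ 1 — hits 1, so not a primitive root.
g = 4: gcd(4, 218) = 2 > 1, not a unit — skip.
g = 5: 5^54 ≡ 1 — hits 1, so not a primitive root.
g = 6: gcd(6, 218) = 2 > 1, not a unit — skip.
g = 7: 7^54 ≡ 1 — hits 1, so not a primitive root.
g = 8: gcd(8, 218) = 2 > 1, not a unit — skip.
g = 9: 9^54 ≡ 1 — hits 1, so not a primitive root.
g = 10: gcd(10, 218) = 2 > 1, not a unit — skip.
g = 11: 11^54 ≡ 217; 11^36 ≡ 45 — none is 1, so 11 is a primitive root.
The smallest primitive root modulo 218 is 11.

11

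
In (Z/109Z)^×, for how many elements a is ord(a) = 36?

12

φ(109) = 109 − 1 = 108 = 2^2 · 3^3.
(Z/109Z)^× is cyclic (|G| = 108); a cyclic group of order m has exactly φ(d) elements of each order d | m, and none otherwise.
36 = 2^2 · 3^2 divides 108, and φ(36) = 12.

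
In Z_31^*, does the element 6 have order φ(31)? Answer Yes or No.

φ(31) = 31 − 1 = 30 = 2 · 3 · 5.
It suffices to check that the order of 6 is not a proper divisor of 30: compute 6^(30/q) for q ∈ {2, 3, 5}.
6^15 ≡ 30 (mod 31)  [q = 2: ≢ 1 ✓]
6^10 ≡ 25 (mod 31)  [q = 3: ≢ 1 ✓]
6^6 ≡ 1 (mod 31)  [q = 5: ≡ 1 ✗]
6^6 ≡ 1 shows ord(6) | 6, strictly less than φ(31); not a primitive root.

No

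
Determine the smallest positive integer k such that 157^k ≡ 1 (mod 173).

86

Since 157 ∈ (Z/173Z)^×, its order divides φ(173) = 173 − 1 = 172 = 2^2 · 43.
Divisors of 172: 1, 2, 4, 43, 86, 172.
Test each divisor d:
157^1 ≡ 157 (mod 173)
157^2 ≡ 83 (mod 173)
157^4 ≡ 142 (mod 173)
157^43 ≡ 172 (mod 173)
157^86 ≡ 1 (mod 173) ✓
Hence ord(157) = 86.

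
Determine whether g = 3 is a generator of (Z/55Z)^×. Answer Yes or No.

55 = 5 · 11 is a product of two distinct odd primes, so (Z/55Z)^× ≅ (Z/5Z)^× × (Z/11Z)^× is not cyclic.
No primitive root modulo 55 exists; in particular 3 is not one.

No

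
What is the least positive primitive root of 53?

φ(53) = 53 − 1 = 52 = 2^2 · 13.
Test candidates g = 2, 3, … against the prime factors q ∈ {2, 13} of φ(53): g is a generator iff g^(52/q) ≢ 1 for every such q.
g = 2: 2^26 ≡ 52; 2^4 ≡ 16 — none is 1, so 2 is a primitive root.
Hence the least primitive root of 53 is 2.

2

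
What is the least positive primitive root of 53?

2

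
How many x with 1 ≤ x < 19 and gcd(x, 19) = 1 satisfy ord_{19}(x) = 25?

0

φ(19) = 19 − 1 = 18 = 2 · 3^2.
Since (Z/19Z)^× is cyclic of order 18, the number of elements of order d is φ(d) when d | 18 and 0 otherwise.
Since 25 ∤ 18, the count is 0.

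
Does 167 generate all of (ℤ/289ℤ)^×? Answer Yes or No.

Yes

φ(289) = φ(17^2) = 17·(17−1) = 272 = 2^4 · 17.
An element g generates (Z/289Z)^× iff g^(272/q) ≢ 1 (mod 289) for each prime q ∈ {2, 17}.
167^136 ≡ 288 (mod 289)  [q = 2: ≢ 1 ✓]
167^16 ≡ 35 (mod 289)  [q = 17: ≢ 1 ✓]
All checks pass, so 167 has order 272 and is a primitive root modulo 289.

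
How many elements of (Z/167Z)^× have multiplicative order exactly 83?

82

φ(167) = 167 − 1 = 166 = 2 · 83.
Since (Z/167Z)^× is cyclic of order 166, the number of elements of order d is φ(d) when d | 166 and 0 otherwise.
83 | 166, and φ(83) = 83 − 1 = 82.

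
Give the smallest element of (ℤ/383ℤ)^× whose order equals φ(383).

5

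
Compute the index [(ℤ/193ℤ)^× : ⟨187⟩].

The order of 187 must divide φ(193) = 193 − 1 = 192 = 2^6 · 3.
Divisors of 192: 1, 2, 3, 4, 6, 8, 12, 16, 24, 32, 48, 64, 96, 192.
Test each divisor d:
187^1 ≡ 187
187^2 ≡ 36
187^3 ≡ 170
187^4 ≡ 138
187^6 ≡ 143
187^8 ≡ 130
187^12 ≡ 184
187^16 ≡ 109
187^24 ≡ 81
187^32 ≡ 108
187^48 ≡ 192
187^64 ≡ 84
187^96 ≡ 1
The order of 187 is 96, so the subgroup it generates has 96 elements.
Index = |(Z/193Z)^×| / |⟨187⟩| = 192 / 96 = 2.

2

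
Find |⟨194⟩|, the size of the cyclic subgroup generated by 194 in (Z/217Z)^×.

30

By Lagrange's theorem, ord_217(194) divides φ(217) = φ(7·31) = (7−1)·(31−1) = 6·30 = 180 = 2^2 · 3^2 · 5.
Divisors of 180: 1, 2, 3, 4, 5, 6, 9, 10, 12, 15, 18, 20, 30, 36, 45, 60, 90, 180.
Compute 194^d (mod 217) for the divisors d until we hit 1:
194^1 ≡ 194
194^2 ≡ 95
194^3 ≡ 202
194^4 ≡ 128
194^5 ≡ 94
194^6 ≡ 8
194^9 ≡ 97
194^10 ≡ 156
194^12 ≡ 64
194^15 ≡ 125
194^18 ≡ 78
194^20 ≡ 32
194^30 ≡ 1
Therefore the multiplicative order of 194 modulo 217 is 30.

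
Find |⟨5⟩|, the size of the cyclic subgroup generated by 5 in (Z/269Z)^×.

By Lagrange's theorem, ord_269(5) divides φ(269) = 269 − 1 = 268 = 2^2 · 67.
Divisors of 268: 1, 2, 4, 67, 134, 268.
Evaluate successive powers at the divisors of 268:
5^1 ≡ 5 (mod 269)
5^2 ≡ 25 (mod 269)
5^4 ≡ 87 (mod 269)
5^67 ≡ 1 (mod 269) ✓
Hence ord(5) = 67.

67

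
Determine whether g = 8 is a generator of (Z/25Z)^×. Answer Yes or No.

φ(25) = φ(5^2) = 5·(5−1) = 20 = 2^2 · 5.
It suffices to check that the order of 8 is not a proper divisor of 20: compute 8^(20/q) for q ∈ {2, 5}.
8^10 ≡ 24 (mod 25)  [q = 2: ≢ 1 ✓]
8^4 ≡ 21 (mod 25)  [q = 5: ≢ 1 ✓]
None equal 1, so ord_25(8) = 20: 8 is a primitive root.

Yes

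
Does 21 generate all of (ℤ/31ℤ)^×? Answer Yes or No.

Yes

φ(31) = 31 − 1 = 30 = 2 · 3 · 5.
Test 21^(30/q) mod 31 for each prime factor q of 30:
21^15 ≡ 30 (mod 31)  [q = 2: ≢ 1 ✓]
21^10 ≡ 5 (mod 31)  [q = 3: ≢ 1 ✓]
21^6 ≡ 2 (mod 31)  [q = 5: ≢ 1 ✓]
All checks pass, so 21 has order 30 and is a primitive root modulo 31.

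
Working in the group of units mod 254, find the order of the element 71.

63

Since 71 ∈ (Z/254Z)^×, its order divides φ(254) = φ(2)·φ(127) = 1·126 = 126 = 2 · 3^2 · 7.
Divisors of 126: 1, 2, 3, 6, 7, 9, 14, 18, 21, 42, 63, 126.
Evaluate successive powers at the divisors of 126:
71^1 ≡ 71 (mod 254)
71^2 ≡ 215 (mod 254)
71^3 ≡ 25 (mod 254)
71^6 ≡ 117 (mod 254)
71^7 ≡ 179 (mod 254)
71^9 ≡ 131 (mod 254)
71^14 ≡ 37 (mod 254)
71^18 ≡ 143 (mod 254)
71^21 ≡ 19 (mod 254)
71^42 ≡ 107 (mod 254)
71^63 ≡ 1 (mod 254) ✓
The smallest such exponent is 63, so the order of 71 is 63.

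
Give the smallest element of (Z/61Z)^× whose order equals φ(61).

2

φ(61) = 61 − 1 = 60 = 2^2 · 3 · 5.
Test candidates g = 2, 3, … against the prime factors q ∈ {2, 3, 5} of φ(61): g is a generator iff g^(60/q) ≢ 1 for every such q.
g = 2: 2^30 ≡ 60; 2^20 ≡ 47; 2^12 ≡ 9 — none is 1, so 2 is a primitive root.
Hence the least primitive root of 61 is 2.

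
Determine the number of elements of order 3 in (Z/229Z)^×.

φ(229) = 229 − 1 = 228 = 2^2 · 3 · 19.
(Z/229Z)^× is cyclic (|G| = 228); a cyclic group of order m has exactly φ(d) elements of each order d | m, and none otherwise.
3 | 228, and φ(3) = 3 − 1 = 2.

2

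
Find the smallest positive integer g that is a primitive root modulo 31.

3

φ(31) = 31 − 1 = 30 = 2 · 3 · 5.
Test candidates g = 2, 3, … against the prime factors q ∈ {2, 3, 5} of φ(31): g is a generator iff g^(30/q) ≢ 1 for every such q.
g = 2: 2^15 ≡ 1 — hits 1, so not a primitive root.
g = 3: 3^15 ≡ 30; 3^10 ≡ 25; 3^6 ≡ 16 — none is 1, so 3 is a primitive root.
Hence the least primitive root of 31 is 3.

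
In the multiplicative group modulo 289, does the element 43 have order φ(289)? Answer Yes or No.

No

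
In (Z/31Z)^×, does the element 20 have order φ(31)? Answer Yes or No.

No

φ(31) = 31 − 1 = 30 = 2 · 3 · 5.
An element g generates (Z/31Z)^× iff g^(30/q) ≢ 1 (mod 31) for each prime q ∈ {2, 3, 5}.
20^15 ≡ 1 (mod 31)  [q = 2: ≡ 1 ✗]
20^10 ≡ 5 (mod 31)  [q = 3: ≢ 1 ✓]
20^6 ≡ 4 (mod 31)  [q = 5: ≢ 1 ✓]
20^15 ≡ 1 shows ord(20) | 15, strictly less than φ(31); not a primitive root.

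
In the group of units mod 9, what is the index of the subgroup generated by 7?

2

The order of 7 must divide φ(9) = φ(3^2) = 3·(3−1) = 6 = 2 · 3.
Divisors of 6: 1, 2, 3, 6.
Compute 7^d (mod 9) for the divisors d until we hit 1:
7^1 ≡ 7 (mod 9)
7^2 ≡ 4 (mod 9)
7^3 ≡ 1 (mod 9) ✓
Thus |⟨7⟩| = ord(7) = 3.
Index = |(Z/9Z)^×| / |⟨7⟩| = 6 / 3 = 2.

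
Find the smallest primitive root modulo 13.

φ(13) = 13 − 1 = 12 = 2^2 · 3.
g is a primitive root iff g^(12/q) ≢ 1 (mod 13) for each prime q ∈ {2, 3}.
g = 2: 2^6 ≡ 12; 2^4 ≡ 3 — none is 1, so 2 is a primitive root.
Hence the least primitive root of 13 is 2.

2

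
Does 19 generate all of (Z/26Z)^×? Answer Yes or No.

φ(26) = φ(2)·φ(13) = 1·12 = 12 = 2^2 · 3.
19 is a primitive root mod 26 iff 19^(φ(26)/q) ≢ 1 for every prime q | φ(26), i.e. q ∈ {2, 3}.
19^6 ≡ 25 (mod 26)  [q = 2: ≢ 1 ✓]
19^4 ≡ 9 (mod 26)  [q = 3: ≢ 1 ✓]
None equal 1, so ord_26(19) = 12: 19 is a primitive root.

Yes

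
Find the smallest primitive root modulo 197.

2

φ(197) = 197 − 1 = 196 = 2^2 · 7^2.
Test candidates g = 2, 3, … against the prime factors q ∈ {2, 7} of φ(197): g is a generator iff g^(196/q) ≢ 1 for every such q.
g = 2: 2^98 ≡ 196; 2^28 ≡ 104 — none is 1, so 2 is a primitive root.
So 2 is the smallest generator of (Z/197Z)^×.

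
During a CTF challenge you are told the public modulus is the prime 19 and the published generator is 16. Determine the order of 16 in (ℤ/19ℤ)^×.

9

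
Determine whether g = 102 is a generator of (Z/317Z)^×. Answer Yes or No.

Yes

φ(317) = 317 − 1 = 316 = 2^2 · 79.
Test 102^(316/q) mod 317 for each prime factor q of 316:
102^158 ≡ 316 (mod 317)  [q = 2: ≢ 1 ✓]
102^4 ≡ 79 (mod 317)  [q = 79: ≢ 1 ✓]
None equal 1, so ord_317(102) = 316: 102 is a primitive root.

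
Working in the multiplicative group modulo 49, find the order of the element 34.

By Lagrange's theorem, ord_49(34) divides φ(49) = φ(7^2) = 7·(7−1) = 42 = 2 · 3 · 7.
Divisors of 42: 1, 2, 3, 6, 7, 14, 21, 42.
Evaluate successive powers at the divisors of 42:
34^1 ≡ 34 (mod 49)
34^2 ≡ 29 (mod 49)
34^3 ≡ 6 (mod 49)
34^6 ≡ 36 (mod 49)
34^7 ≡ 48 (mod 49)
34^14 ≡ 1 (mod 49) ✓
The smallest such exponent is 14, so the order of 34 is 14.

14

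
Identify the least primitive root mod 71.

7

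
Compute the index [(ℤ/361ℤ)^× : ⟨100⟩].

2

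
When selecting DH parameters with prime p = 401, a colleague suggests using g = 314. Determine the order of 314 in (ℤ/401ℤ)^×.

The order of 314 must divide φ(401) = 401 − 1 = 400 = 2^4 · 5^2.
Divisors of 400: 1, 2, 4, 5, 8, 10, 16, 20, 25, 40, 50, 80, 100, 200, 400.
Evaluate successive powers at the divisors of 400:
314^1 ≡ 314 (mod 401)
314^2 ≡ 351 (mod 401)
314^4 ≡ 94 (mod 401)
314^5 ≡ 243 (mod 401)
314^8 ≡ 14 (mod 401)
314^10 ≡ 102 (mod 401)
314^16 ≡ 196 (mod 401)
314^20 ≡ 379 (mod 401)
314^25 ≡ 268 (mod 401)
314^40 ≡ 83 (mod 401)
314^50 ≡ 45 (mod 401)
314^80 ≡ 72 (mod 401)
314^100 ≡ 20 (mod 401)
314^200 ≡ 400 (mod 401)
314^400 ≡ 1 (mod 401) ✓
The smallest such exponent is 400, so the order of 314 is 400.

400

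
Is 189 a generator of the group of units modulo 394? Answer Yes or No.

φ(394) = φ(2)·φ(197) = 1·196 = 196 = 2^2 · 7^2.
It suffices to check that the order of 189 is not a proper divisor of 196: compute 189^(196/q) for q ∈ {2, 7}.
189^98 ≡ 393 (mod 394)  [q = 2: ≢ 1 ✓]
189^28 ≡ 191 (mod 394)  [q = 7: ≢ 1 ✓]
None equal 1, so ord_394(189) = 196: 189 is a primitive root.

Yes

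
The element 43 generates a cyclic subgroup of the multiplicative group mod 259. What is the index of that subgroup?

54

Since 43 ∈ (Z/259Z)^×, its order divides φ(259) = φ(7·37) = (7−1)·(37−1) = 6·36 = 216 = 2^3 · 3^3.
Divisors of 216: 1, 2, 3, 4, 6, 8, 9, 12, 18, 24, 27, 36, 54, 72, 108, 216.
Test each divisor d:
43^1 ≡ 43 (mod 259)
43^2 ≡ 36 (mod 259)
43^3 ≡ 253 (mod 259)
43^4 ≡ 1 (mod 259) ✓
Thus |⟨43⟩| = ord(43) = 4.
[(Z/259Z)^× : ⟨43⟩] = 216/4 = 54.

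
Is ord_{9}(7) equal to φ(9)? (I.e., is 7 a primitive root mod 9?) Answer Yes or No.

No

φ(9) = φ(3^2) = 3·(3−1) = 6 = 2 · 3.
An element g generates (Z/9Z)^× iff g^(6/q) ≢ 1 (mod 9) for each prime q ∈ {2, 3}.
7^3 ≡ 1 (mod 9)  [q = 2: ≡ 1 ✗]
7^2 ≡ 4 (mod 9)  [q = 3: ≢ 1 ✓]
7^3 ≡ 1 shows ord(7) | 3, strictly less than φ(9); not a primitive root.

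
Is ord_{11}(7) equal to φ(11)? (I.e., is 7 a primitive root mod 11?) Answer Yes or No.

φ(11) = 11 − 1 = 10 = 2 · 5.
Test 7^(10/q) mod 11 for each prime factor q of 10:
7^5 ≡ 10 (mod 11)  [q = 2: ≢ 1 ✓]
7^2 ≡ 5 (mod 11)  [q = 5: ≢ 1 ✓]
All checks pass, so 7 has order 10 and is a primitive root modulo 11.

Yes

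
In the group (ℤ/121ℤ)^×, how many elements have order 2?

1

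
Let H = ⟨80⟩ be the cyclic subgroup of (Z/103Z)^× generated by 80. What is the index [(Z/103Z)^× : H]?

ord(80) | φ(103) = 103 − 1 = 102 = 2 · 3 · 17.
Divisors of 102: 1, 2, 3, 6, 17, 34, 51, 102.
Check 80^d mod 103 for each divisor in increasing order:
80^1 ≡ 80 (mod 103)
80^2 ≡ 14 (mod 103)
80^3 ≡ 90 (mod 103)
80^6 ≡ 66 (mod 103)
80^17 ≡ 102 (mod 103)
80^34 ≡ 1 (mod 103) ✓
The order of 80 is 34, so the subgroup it generates has 34 elements.
[(Z/103Z)^× : ⟨80⟩] = 102/34 = 3.

3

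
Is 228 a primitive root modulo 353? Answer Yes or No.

Yes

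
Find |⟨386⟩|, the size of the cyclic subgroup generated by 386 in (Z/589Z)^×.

45

ord(386) | φ(589) = φ(19·31) = (19−1)·(31−1) = 18·30 = 540 = 2^2 · 3^3 · 5.
Divisors of 540: 1, 2, 3, 4, 5, 6, 9, 10, 12, 15, 18, 20, 27, 30, 36, 45, 54, 60, 90, 108, 135, 180, 270, 540.
Test each divisor d:
386^1 ≡ 386 (mod 589)
386^2 ≡ 568 (mod 589)
386^3 ≡ 140 (mod 589)
386^4 ≡ 441 (mod 589)
386^5 ≡ 5 (mod 589)
386^6 ≡ 163 (mod 589)
386^9 ≡ 438 (mod 589)
386^10 ≡ 25 (mod 589)
386^12 ≡ 64 (mod 589)
386^15 ≡ 125 (mod 589)
386^18 ≡ 419 (mod 589)
386^20 ≡ 36 (mod 589)
386^27 ≡ 343 (mod 589)
386^30 ≡ 311 (mod 589)
386^36 ≡ 39 (mod 589)
386^45 ≡ 1 (mod 589) ✓
Hence ord(386) = 45.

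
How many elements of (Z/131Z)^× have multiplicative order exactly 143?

0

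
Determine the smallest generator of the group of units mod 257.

φ(257) = 257 − 1 = 256 = 2^8.
Test candidates g = 2, 3, … against the prime factors q ∈ {2} of φ(257): g is a generator iff g^(256/q) ≢ 1 for every such q.
g = 2: 2^128 ≡ 1 — hits 1, so not a primitive root.
g = 3: 3^128 ≡ 256 — none is 1, so 3 is a primitive root.
Hence the least primitive root of 257 is 3.

3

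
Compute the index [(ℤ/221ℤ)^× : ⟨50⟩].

By Lagrange's theorem, ord_221(50) divides φ(221) = φ(13·17) = (13−1)·(17−1) = 12·16 = 192 = 2^6 · 3.
Divisors of 192: 1, 2, 3, 4, 6, 8, 12, 16, 24, 32, 48, 64, 96, 192.
Evaluate successive powers at the divisors of 192:
50^1 ≡ 50
50^2 ≡ 69
50^3 ≡ 135
50^4 ≡ 120
50^6 ≡ 103
50^8 ≡ 35
50^12 ≡ 1
The order of 50 is 12, so the subgroup it generates has 12 elements.
The index is φ(221) / ord(50) = 192 / 12 = 16.

16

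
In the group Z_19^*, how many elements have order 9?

φ(19) = 19 − 1 = 18 = 2 · 3^2.
In a cyclic group of order 18, there are φ(d) elements of order d for each divisor d of 18, and zero for non-divisors.
9 = 3^2 divides 18, and φ(9) = 6.

6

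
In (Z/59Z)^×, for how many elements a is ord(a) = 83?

φ(59) = 59 − 1 = 58 = 2 · 29.
(Z/59Z)^× is cyclic (|G| = 58); a cyclic group of order m has exactly φ(d) elements of each order d | m, and none otherwise.
Since 83 ∤ 58, the count is 0.

0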